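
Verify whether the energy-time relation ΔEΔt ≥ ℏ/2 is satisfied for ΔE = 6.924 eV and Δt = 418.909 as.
Yes, it satisfies the uncertainty relation.

Calculate the product ΔEΔt:
ΔE = 6.924 eV = 1.109e-18 J
ΔEΔt = (1.109e-18 J) × (4.189e-16 s)
ΔEΔt = 4.647e-34 J·s

Compare to the minimum allowed value ℏ/2:
ℏ/2 = 5.273e-35 J·s

Since ΔEΔt = 4.647e-34 J·s ≥ 5.273e-35 J·s = ℏ/2,
this satisfies the uncertainty relation.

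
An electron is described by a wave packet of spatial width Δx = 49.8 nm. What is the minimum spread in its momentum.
1.059 × 10^-27 kg·m/s

For a wave packet, the spatial width Δx and momentum spread Δp are related by the uncertainty principle:
ΔxΔp ≥ ℏ/2

The minimum momentum spread is:
Δp_min = ℏ/(2Δx)
Δp_min = (1.055e-34 J·s) / (2 × 4.980e-08 m)
Δp_min = 1.059e-27 kg·m/s

A wave packet cannot have both a well-defined position and well-defined momentum.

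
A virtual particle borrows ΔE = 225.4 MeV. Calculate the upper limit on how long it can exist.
1.460 ys

Using the energy-time uncertainty principle:
ΔEΔt ≥ ℏ/2

For a virtual particle borrowing energy ΔE, the maximum lifetime is:
Δt_max = ℏ/(2ΔE)

Converting energy:
ΔE = 225.4 MeV = 3.611e-11 J

Δt_max = (1.055e-34 J·s) / (2 × 3.611e-11 J)
Δt_max = 1.460e-24 s = 1.460 ys

Virtual particles with higher borrowed energy exist for shorter times.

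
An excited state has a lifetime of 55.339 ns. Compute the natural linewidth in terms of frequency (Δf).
1.438 MHz

Using the energy-time uncertainty principle and E = hf:
ΔEΔt ≥ ℏ/2
hΔf·Δt ≥ ℏ/2

The minimum frequency uncertainty is:
Δf = ℏ/(2hτ) = 1/(4πτ)
Δf = 1/(4π × 5.534e-08 s)
Δf = 1.438e+06 Hz = 1.438 MHz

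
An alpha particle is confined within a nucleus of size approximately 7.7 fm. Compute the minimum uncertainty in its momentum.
6.848 × 10^-21 kg·m/s

Using the Heisenberg uncertainty principle:
ΔxΔp ≥ ℏ/2

With Δx ≈ L = 7.700e-15 m (the confinement size):
Δp_min = ℏ/(2Δx)
Δp_min = (1.055e-34 J·s) / (2 × 7.700e-15 m)
Δp_min = 6.848e-21 kg·m/s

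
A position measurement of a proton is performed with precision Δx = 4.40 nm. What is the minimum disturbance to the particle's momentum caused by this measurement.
1.198 × 10^-26 kg·m/s

The uncertainty principle implies that measuring position disturbs momentum:
ΔxΔp ≥ ℏ/2

When we measure position with precision Δx, we necessarily introduce a momentum uncertainty:
Δp ≥ ℏ/(2Δx)
Δp_min = (1.055e-34 J·s) / (2 × 4.400e-09 m)
Δp_min = 1.198e-26 kg·m/s

The more precisely we measure position, the greater the momentum disturbance.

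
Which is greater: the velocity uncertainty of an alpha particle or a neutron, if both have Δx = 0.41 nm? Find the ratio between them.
The neutron has the larger minimum velocity uncertainty, by a ratio of 4.0.

For both particles, Δp_min = ℏ/(2Δx) = 1.286e-25 kg·m/s (same for both).

The velocity uncertainty is Δv = Δp/m:
- alpha particle: Δv = 1.286e-25 / 6.645e-27 = 1.935e+01 m/s = 19.355 m/s
- neutron: Δv = 1.286e-25 / 1.675e-27 = 7.678e+01 m/s = 76.783 m/s

Ratio: 7.678e+01 / 1.935e+01 = 4.0

The lighter particle has larger velocity uncertainty because Δv ∝ 1/m.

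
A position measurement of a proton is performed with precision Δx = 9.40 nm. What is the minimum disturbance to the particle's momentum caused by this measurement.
5.609 × 10^-27 kg·m/s

The uncertainty principle implies that measuring position disturbs momentum:
ΔxΔp ≥ ℏ/2

When we measure position with precision Δx, we necessarily introduce a momentum uncertainty:
Δp ≥ ℏ/(2Δx)
Δp_min = (1.055e-34 J·s) / (2 × 9.400e-09 m)
Δp_min = 5.609e-27 kg·m/s

The more precisely we measure position, the greater the momentum disturbance.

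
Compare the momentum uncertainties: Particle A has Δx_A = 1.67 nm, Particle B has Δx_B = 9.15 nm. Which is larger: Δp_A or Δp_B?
Particle A has the larger minimum momentum uncertainty, by a factor of 5.48.

For each particle, the minimum momentum uncertainty is Δp_min = ℏ/(2Δx):

Particle A: Δp_A = ℏ/(2×1.670e-09 m) = 3.157e-26 kg·m/s
Particle B: Δp_B = ℏ/(2×9.150e-09 m) = 5.763e-27 kg·m/s

Ratio: Δp_A/Δp_B = 5.48

Since Δp_min ∝ 1/Δx, the particle with smaller position uncertainty (A) has larger momentum uncertainty.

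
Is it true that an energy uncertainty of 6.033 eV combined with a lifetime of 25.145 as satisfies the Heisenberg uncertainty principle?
No, it violates the uncertainty relation.

Calculate the product ΔEΔt:
ΔE = 6.033 eV = 9.666e-19 J
ΔEΔt = (9.666e-19 J) × (2.514e-17 s)
ΔEΔt = 2.430e-35 J·s

Compare to the minimum allowed value ℏ/2:
ℏ/2 = 5.273e-35 J·s

Since ΔEΔt = 2.430e-35 J·s < 5.273e-35 J·s = ℏ/2,
this violates the uncertainty relation.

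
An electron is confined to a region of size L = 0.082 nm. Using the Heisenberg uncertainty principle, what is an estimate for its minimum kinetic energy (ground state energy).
1.417 eV

Using the uncertainty principle to estimate ground state energy:

1. The position uncertainty is approximately the confinement size:
   Δx ≈ L = 8.200e-11 m

2. From ΔxΔp ≥ ℏ/2, the minimum momentum uncertainty is:
   Δp ≈ ℏ/(2L) = 6.430e-25 kg·m/s

3. The kinetic energy is approximately:
   KE ≈ (Δp)²/(2m) = (6.430e-25)²/(2 × 9.109e-31 kg)
   KE ≈ 2.270e-19 J = 1.417 eV

This is an order-of-magnitude estimate of the ground state energy.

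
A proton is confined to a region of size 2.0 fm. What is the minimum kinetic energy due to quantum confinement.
1.297 MeV

Using the uncertainty principle:

1. Position uncertainty: Δx ≈ 2.000e-15 m
2. Minimum momentum uncertainty: Δp = ℏ/(2Δx) = 2.636e-20 kg·m/s
3. Minimum kinetic energy:
   KE = (Δp)²/(2m) = (2.636e-20)²/(2 × 1.673e-27 kg)
   KE = 2.078e-13 J = 1.297 MeV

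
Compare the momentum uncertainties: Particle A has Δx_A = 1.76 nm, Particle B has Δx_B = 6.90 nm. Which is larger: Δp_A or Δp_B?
Particle A has the larger minimum momentum uncertainty, by a factor of 3.92.

For each particle, the minimum momentum uncertainty is Δp_min = ℏ/(2Δx):

Particle A: Δp_A = ℏ/(2×1.760e-09 m) = 2.996e-26 kg·m/s
Particle B: Δp_B = ℏ/(2×6.900e-09 m) = 7.642e-27 kg·m/s

Ratio: Δp_A/Δp_B = 3.92

Since Δp_min ∝ 1/Δx, the particle with smaller position uncertainty (A) has larger momentum uncertainty.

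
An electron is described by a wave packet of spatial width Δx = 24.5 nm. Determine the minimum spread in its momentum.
2.152 × 10^-27 kg·m/s

For a wave packet, the spatial width Δx and momentum spread Δp are related by the uncertainty principle:
ΔxΔp ≥ ℏ/2

The minimum momentum spread is:
Δp_min = ℏ/(2Δx)
Δp_min = (1.055e-34 J·s) / (2 × 2.450e-08 m)
Δp_min = 2.152e-27 kg·m/s

A wave packet cannot have both a well-defined position and well-defined momentum.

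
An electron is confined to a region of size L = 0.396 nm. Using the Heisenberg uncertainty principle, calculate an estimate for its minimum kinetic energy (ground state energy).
60.740 meV

Using the uncertainty principle to estimate ground state energy:

1. The position uncertainty is approximately the confinement size:
   Δx ≈ L = 3.960e-10 m

2. From ΔxΔp ≥ ℏ/2, the minimum momentum uncertainty is:
   Δp ≈ ℏ/(2L) = 1.332e-25 kg·m/s

3. The kinetic energy is approximately:
   KE ≈ (Δp)²/(2m) = (1.332e-25)²/(2 × 9.109e-31 kg)
   KE ≈ 9.732e-21 J = 60.740 meV

This is an order-of-magnitude estimate of the ground state energy.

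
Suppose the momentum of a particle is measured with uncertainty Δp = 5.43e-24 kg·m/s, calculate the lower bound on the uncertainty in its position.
9.711 pm

Using the Heisenberg uncertainty principle:
ΔxΔp ≥ ℏ/2

The minimum uncertainty in position is:
Δx_min = ℏ/(2Δp)
Δx_min = (1.055e-34 J·s) / (2 × 5.430e-24 kg·m/s)
Δx_min = 9.711e-12 m = 9.711 pm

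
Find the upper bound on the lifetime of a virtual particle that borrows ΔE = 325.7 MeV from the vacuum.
1.010 ys

Using the energy-time uncertainty principle:
ΔEΔt ≥ ℏ/2

For a virtual particle borrowing energy ΔE, the maximum lifetime is:
Δt_max = ℏ/(2ΔE)

Converting energy:
ΔE = 325.7 MeV = 5.218e-11 J

Δt_max = (1.055e-34 J·s) / (2 × 5.218e-11 J)
Δt_max = 1.010e-24 s = 1.010 ys

Virtual particles with higher borrowed energy exist for shorter times.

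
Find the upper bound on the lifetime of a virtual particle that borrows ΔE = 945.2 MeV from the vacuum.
3.482 × 10^-25 s

Using the energy-time uncertainty principle:
ΔEΔt ≥ ℏ/2

For a virtual particle borrowing energy ΔE, the maximum lifetime is:
Δt_max = ℏ/(2ΔE)

Converting energy:
ΔE = 945.2 MeV = 1.514e-10 J

Δt_max = (1.055e-34 J·s) / (2 × 1.514e-10 J)
Δt_max = 3.482e-25 s = 3.482 × 10^-25 s

Virtual particles with higher borrowed energy exist for shorter times.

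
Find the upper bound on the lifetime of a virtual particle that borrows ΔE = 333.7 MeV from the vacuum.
9.862 × 10^-25 s

Using the energy-time uncertainty principle:
ΔEΔt ≥ ℏ/2

For a virtual particle borrowing energy ΔE, the maximum lifetime is:
Δt_max = ℏ/(2ΔE)

Converting energy:
ΔE = 333.7 MeV = 5.346e-11 J

Δt_max = (1.055e-34 J·s) / (2 × 5.346e-11 J)
Δt_max = 9.862e-25 s = 9.862 × 10^-25 s

Virtual particles with higher borrowed energy exist for shorter times.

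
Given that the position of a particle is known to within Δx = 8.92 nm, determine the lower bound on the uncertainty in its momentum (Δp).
5.911 × 10^-27 kg·m/s

Using the Heisenberg uncertainty principle:
ΔxΔp ≥ ℏ/2

The minimum uncertainty in momentum is:
Δp_min = ℏ/(2Δx)
Δp_min = (1.055e-34 J·s) / (2 × 8.920e-09 m)
Δp_min = 5.911e-27 kg·m/s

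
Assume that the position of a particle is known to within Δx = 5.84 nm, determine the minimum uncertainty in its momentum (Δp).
9.029 × 10^-27 kg·m/s

Using the Heisenberg uncertainty principle:
ΔxΔp ≥ ℏ/2

The minimum uncertainty in momentum is:
Δp_min = ℏ/(2Δx)
Δp_min = (1.055e-34 J·s) / (2 × 5.840e-09 m)
Δp_min = 9.029e-27 kg·m/s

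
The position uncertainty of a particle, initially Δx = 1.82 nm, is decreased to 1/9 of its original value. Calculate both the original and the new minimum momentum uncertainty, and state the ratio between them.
Original Δp_min = 2.897 × 10^-26 kg·m/s; new Δp'_min = 2.607 × 10^-25 kg·m/s; ratio Δp'_min/Δp_min = 9.

From the uncertainty principle ΔxΔp ≥ ℏ/2, the minimum momentum uncertainty is Δp_min = ℏ/(2Δx).

Original (Δx = 1.82 nm = 1.820e-09 m):
Δp_min = (1.055e-34 J·s)/(2 × 1.820e-09 m) = 2.897e-26 kg·m/s

When Δx → (1/9)Δx:
Δp'_min = ℏ/(2 × (1/9)Δx) = 9 × ℏ/(2Δx) = 9 × Δp_min
Δp'_min = 9 × 2.897e-26 kg·m/s = 2.607e-25 kg·m/s

Since Δp_min ∝ 1/Δx, when Δx is decreased to 1/9 of its original value, Δp_min increases to 9 times its original value.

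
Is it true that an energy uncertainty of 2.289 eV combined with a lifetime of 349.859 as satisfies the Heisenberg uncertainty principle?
Yes, it satisfies the uncertainty relation.

Calculate the product ΔEΔt:
ΔE = 2.289 eV = 3.667e-19 J
ΔEΔt = (3.667e-19 J) × (3.499e-16 s)
ΔEΔt = 1.283e-34 J·s

Compare to the minimum allowed value ℏ/2:
ℏ/2 = 5.273e-35 J·s

Since ΔEΔt = 1.283e-34 J·s ≥ 5.273e-35 J·s = ℏ/2,
this satisfies the uncertainty relation.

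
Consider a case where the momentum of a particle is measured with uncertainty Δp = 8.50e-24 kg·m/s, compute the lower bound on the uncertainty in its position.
6.203 pm

Using the Heisenberg uncertainty principle:
ΔxΔp ≥ ℏ/2

The minimum uncertainty in position is:
Δx_min = ℏ/(2Δp)
Δx_min = (1.055e-34 J·s) / (2 × 8.500e-24 kg·m/s)
Δx_min = 6.203e-12 m = 6.203 pm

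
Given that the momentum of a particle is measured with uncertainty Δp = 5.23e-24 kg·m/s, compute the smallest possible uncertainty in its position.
10.082 pm

Using the Heisenberg uncertainty principle:
ΔxΔp ≥ ℏ/2

The minimum uncertainty in position is:
Δx_min = ℏ/(2Δp)
Δx_min = (1.055e-34 J·s) / (2 × 5.230e-24 kg·m/s)
Δx_min = 1.008e-11 m = 10.082 pm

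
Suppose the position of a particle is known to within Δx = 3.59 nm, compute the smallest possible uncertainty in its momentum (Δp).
1.469 × 10^-26 kg·m/s

Using the Heisenberg uncertainty principle:
ΔxΔp ≥ ℏ/2

The minimum uncertainty in momentum is:
Δp_min = ℏ/(2Δx)
Δp_min = (1.055e-34 J·s) / (2 × 3.590e-09 m)
Δp_min = 1.469e-26 kg·m/s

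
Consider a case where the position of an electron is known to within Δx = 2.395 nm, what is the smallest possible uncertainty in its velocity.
24.169 km/s

Using the Heisenberg uncertainty principle and Δp = mΔv:
ΔxΔp ≥ ℏ/2
Δx(mΔv) ≥ ℏ/2

The minimum uncertainty in velocity is:
Δv_min = ℏ/(2mΔx)
Δv_min = (1.055e-34 J·s) / (2 × 9.109e-31 kg × 2.395e-09 m)
Δv_min = 2.417e+04 m/s = 24.169 km/s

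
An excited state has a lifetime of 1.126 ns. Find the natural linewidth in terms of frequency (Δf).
70.673 MHz

Using the energy-time uncertainty principle and E = hf:
ΔEΔt ≥ ℏ/2
hΔf·Δt ≥ ℏ/2

The minimum frequency uncertainty is:
Δf = ℏ/(2hτ) = 1/(4πτ)
Δf = 1/(4π × 1.126e-09 s)
Δf = 7.067e+07 Hz = 70.673 MHz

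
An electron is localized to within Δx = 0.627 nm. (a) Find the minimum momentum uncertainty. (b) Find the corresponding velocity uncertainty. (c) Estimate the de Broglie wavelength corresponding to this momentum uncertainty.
(a) Δp_min = 8.410 × 10^-26 kg·m/s
(b) Δv_min = 92.319 km/s
(c) λ_dB = 7.879 nm

Step-by-step:

(a) From the uncertainty principle:
Δp_min = ℏ/(2Δx) = (1.055e-34 J·s)/(2 × 6.270e-10 m) = 8.410e-26 kg·m/s

(b) The velocity uncertainty:
Δv = Δp/m = (8.410e-26 kg·m/s)/(9.109e-31 kg) = 9.232e+04 m/s = 92.319 km/s

(c) The de Broglie wavelength for this momentum:
λ = h/p = (6.626e-34 J·s)/(8.410e-26 kg·m/s) = 7.879e-09 m = 7.879 nm

Note: The de Broglie wavelength is comparable to the localization size, as expected from wave-particle duality.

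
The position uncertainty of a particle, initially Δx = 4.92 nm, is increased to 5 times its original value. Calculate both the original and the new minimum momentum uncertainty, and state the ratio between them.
Original Δp_min = 1.072 × 10^-26 kg·m/s; new Δp'_min = 2.143 × 10^-27 kg·m/s; ratio Δp'_min/Δp_min = 1/5.

From the uncertainty principle ΔxΔp ≥ ℏ/2, the minimum momentum uncertainty is Δp_min = ℏ/(2Δx).

Original (Δx = 4.92 nm = 4.920e-09 m):
Δp_min = (1.055e-34 J·s)/(2 × 4.920e-09 m) = 1.072e-26 kg·m/s

When Δx → 5Δx:
Δp'_min = ℏ/(2 × 5Δx) = (1/5) × ℏ/(2Δx) = (1/5) × Δp_min
Δp'_min = 1/5 × 1.072e-26 kg·m/s = 2.143e-27 kg·m/s

Since Δp_min ∝ 1/Δx, when Δx is increased to 5 times its original value, Δp_min decreases to 1/5 of its original value.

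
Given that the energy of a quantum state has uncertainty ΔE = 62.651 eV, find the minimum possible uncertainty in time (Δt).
5.253 as

Using the energy-time uncertainty principle:
ΔEΔt ≥ ℏ/2

The minimum uncertainty in time is:
Δt_min = ℏ/(2ΔE)
Δt_min = (1.055e-34 J·s) / (2 × 1.004e-17 J)
Δt_min = 5.253e-18 s = 5.253 as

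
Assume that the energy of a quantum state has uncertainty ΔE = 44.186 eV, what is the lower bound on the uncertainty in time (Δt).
7.448 as

Using the energy-time uncertainty principle:
ΔEΔt ≥ ℏ/2

The minimum uncertainty in time is:
Δt_min = ℏ/(2ΔE)
Δt_min = (1.055e-34 J·s) / (2 × 7.079e-18 J)
Δt_min = 7.448e-18 s = 7.448 as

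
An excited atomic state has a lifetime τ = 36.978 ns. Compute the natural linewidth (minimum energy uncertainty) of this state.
8.900 neV

Using the energy-time uncertainty principle:
ΔEΔt ≥ ℏ/2

The lifetime τ represents the time uncertainty Δt.
The natural linewidth (minimum energy uncertainty) is:

ΔE = ℏ/(2τ)
ΔE = (1.055e-34 J·s) / (2 × 3.698e-08 s)
ΔE = 1.426e-27 J = 8.900 neV

This natural linewidth limits the precision of spectroscopic measurements.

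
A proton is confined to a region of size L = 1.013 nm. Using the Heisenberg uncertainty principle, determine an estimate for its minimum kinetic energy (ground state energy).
5.055 μeV

Using the uncertainty principle to estimate ground state energy:

1. The position uncertainty is approximately the confinement size:
   Δx ≈ L = 1.013e-09 m

2. From ΔxΔp ≥ ℏ/2, the minimum momentum uncertainty is:
   Δp ≈ ℏ/(2L) = 5.205e-26 kg·m/s

3. The kinetic energy is approximately:
   KE ≈ (Δp)²/(2m) = (5.205e-26)²/(2 × 1.673e-27 kg)
   KE ≈ 8.099e-25 J = 5.055 μeV

This is an order-of-magnitude estimate of the ground state energy.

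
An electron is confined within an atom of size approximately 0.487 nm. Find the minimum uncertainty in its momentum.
1.083 × 10^-25 kg·m/s

Using the Heisenberg uncertainty principle:
ΔxΔp ≥ ℏ/2

With Δx ≈ L = 4.870e-10 m (the confinement size):
Δp_min = ℏ/(2Δx)
Δp_min = (1.055e-34 J·s) / (2 × 4.870e-10 m)
Δp_min = 1.083e-25 kg·m/s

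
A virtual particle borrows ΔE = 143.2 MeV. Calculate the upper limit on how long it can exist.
2.298 ys

Using the energy-time uncertainty principle:
ΔEΔt ≥ ℏ/2

For a virtual particle borrowing energy ΔE, the maximum lifetime is:
Δt_max = ℏ/(2ΔE)

Converting energy:
ΔE = 143.2 MeV = 2.294e-11 J

Δt_max = (1.055e-34 J·s) / (2 × 2.294e-11 J)
Δt_max = 2.298e-24 s = 2.298 ys

Virtual particles with higher borrowed energy exist for shorter times.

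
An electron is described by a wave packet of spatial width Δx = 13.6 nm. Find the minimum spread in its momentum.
3.877 × 10^-27 kg·m/s

For a wave packet, the spatial width Δx and momentum spread Δp are related by the uncertainty principle:
ΔxΔp ≥ ℏ/2

The minimum momentum spread is:
Δp_min = ℏ/(2Δx)
Δp_min = (1.055e-34 J·s) / (2 × 1.360e-08 m)
Δp_min = 3.877e-27 kg·m/s

A wave packet cannot have both a well-defined position and well-defined momentum.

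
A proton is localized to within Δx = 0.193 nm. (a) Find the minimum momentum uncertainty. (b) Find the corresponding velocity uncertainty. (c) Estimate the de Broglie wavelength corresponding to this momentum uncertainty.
(a) Δp_min = 2.732 × 10^-25 kg·m/s
(b) Δv_min = 163.339 m/s
(c) λ_dB = 2.425 nm

Step-by-step:

(a) From the uncertainty principle:
Δp_min = ℏ/(2Δx) = (1.055e-34 J·s)/(2 × 1.930e-10 m) = 2.732e-25 kg·m/s

(b) The velocity uncertainty:
Δv = Δp/m = (2.732e-25 kg·m/s)/(1.673e-27 kg) = 1.633e+02 m/s = 163.339 m/s

(c) The de Broglie wavelength for this momentum:
λ = h/p = (6.626e-34 J·s)/(2.732e-25 kg·m/s) = 2.425e-09 m = 2.425 nm

Note: The de Broglie wavelength is comparable to the localization size, as expected from wave-particle duality.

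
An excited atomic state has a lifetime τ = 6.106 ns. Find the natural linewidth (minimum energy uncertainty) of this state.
53.899 neV

Using the energy-time uncertainty principle:
ΔEΔt ≥ ℏ/2

The lifetime τ represents the time uncertainty Δt.
The natural linewidth (minimum energy uncertainty) is:

ΔE = ℏ/(2τ)
ΔE = (1.055e-34 J·s) / (2 × 6.106e-09 s)
ΔE = 8.636e-27 J = 53.899 neV

This natural linewidth limits the precision of spectroscopic measurements.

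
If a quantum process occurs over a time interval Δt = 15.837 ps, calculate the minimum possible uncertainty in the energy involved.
20.781 μeV

Using the energy-time uncertainty principle:
ΔEΔt ≥ ℏ/2

The minimum uncertainty in energy is:
ΔE_min = ℏ/(2Δt)
ΔE_min = (1.055e-34 J·s) / (2 × 1.584e-11 s)
ΔE_min = 3.329e-24 J = 20.781 μeV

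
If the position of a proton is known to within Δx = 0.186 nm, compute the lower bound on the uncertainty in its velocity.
169.487 m/s

Using the Heisenberg uncertainty principle and Δp = mΔv:
ΔxΔp ≥ ℏ/2
Δx(mΔv) ≥ ℏ/2

The minimum uncertainty in velocity is:
Δv_min = ℏ/(2mΔx)
Δv_min = (1.055e-34 J·s) / (2 × 1.673e-27 kg × 1.860e-10 m)
Δv_min = 1.695e+02 m/s = 169.487 m/s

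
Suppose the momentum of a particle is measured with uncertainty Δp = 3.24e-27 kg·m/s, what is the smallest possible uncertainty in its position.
16.274 nm

Using the Heisenberg uncertainty principle:
ΔxΔp ≥ ℏ/2

The minimum uncertainty in position is:
Δx_min = ℏ/(2Δp)
Δx_min = (1.055e-34 J·s) / (2 × 3.240e-27 kg·m/s)
Δx_min = 1.627e-08 m = 16.274 nm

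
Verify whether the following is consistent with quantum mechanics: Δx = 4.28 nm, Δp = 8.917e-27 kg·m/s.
No, it violates the uncertainty principle (impossible measurement).

Calculate the product ΔxΔp:
ΔxΔp = (4.280e-09 m) × (8.917e-27 kg·m/s)
ΔxΔp = 3.816e-35 J·s

Compare to the minimum allowed value ℏ/2:
ℏ/2 = 5.273e-35 J·s

Since ΔxΔp = 3.816e-35 J·s < 5.273e-35 J·s = ℏ/2,
the measurement violates the uncertainty principle.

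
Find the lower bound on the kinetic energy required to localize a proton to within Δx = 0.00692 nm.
108.328 meV

Localizing a particle requires giving it sufficient momentum uncertainty:

1. From uncertainty principle: Δp ≥ ℏ/(2Δx)
   Δp_min = (1.055e-34 J·s) / (2 × 6.920e-12 m)
   Δp_min = 7.620e-24 kg·m/s

2. This momentum uncertainty corresponds to kinetic energy:
   KE ≈ (Δp)²/(2m) = (7.620e-24)²/(2 × 1.673e-27 kg)
   KE = 1.736e-20 J = 108.328 meV

Tighter localization requires more energy.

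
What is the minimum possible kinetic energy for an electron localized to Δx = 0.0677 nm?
2.078 eV

Localizing a particle requires giving it sufficient momentum uncertainty:

1. From uncertainty principle: Δp ≥ ℏ/(2Δx)
   Δp_min = (1.055e-34 J·s) / (2 × 6.770e-11 m)
   Δp_min = 7.789e-25 kg·m/s

2. This momentum uncertainty corresponds to kinetic energy:
   KE ≈ (Δp)²/(2m) = (7.789e-25)²/(2 × 9.109e-31 kg)
   KE = 3.330e-19 J = 2.078 eV

Tighter localization requires more energy.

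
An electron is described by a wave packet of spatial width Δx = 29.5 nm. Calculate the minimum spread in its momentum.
1.787 × 10^-27 kg·m/s

For a wave packet, the spatial width Δx and momentum spread Δp are related by the uncertainty principle:
ΔxΔp ≥ ℏ/2

The minimum momentum spread is:
Δp_min = ℏ/(2Δx)
Δp_min = (1.055e-34 J·s) / (2 × 2.950e-08 m)
Δp_min = 1.787e-27 kg·m/s

A wave packet cannot have both a well-defined position and well-defined momentum.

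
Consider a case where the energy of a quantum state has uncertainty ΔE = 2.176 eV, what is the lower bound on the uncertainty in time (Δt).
151.244 as

Using the energy-time uncertainty principle:
ΔEΔt ≥ ℏ/2

The minimum uncertainty in time is:
Δt_min = ℏ/(2ΔE)
Δt_min = (1.055e-34 J·s) / (2 × 3.486e-19 J)
Δt_min = 1.512e-16 s = 151.244 as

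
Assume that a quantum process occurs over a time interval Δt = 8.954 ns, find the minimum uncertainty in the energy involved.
36.755 neV

Using the energy-time uncertainty principle:
ΔEΔt ≥ ℏ/2

The minimum uncertainty in energy is:
ΔE_min = ℏ/(2Δt)
ΔE_min = (1.055e-34 J·s) / (2 × 8.954e-09 s)
ΔE_min = 5.889e-27 J = 36.755 neV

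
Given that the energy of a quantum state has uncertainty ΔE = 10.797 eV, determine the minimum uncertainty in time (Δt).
30.481 as

Using the energy-time uncertainty principle:
ΔEΔt ≥ ℏ/2

The minimum uncertainty in time is:
Δt_min = ℏ/(2ΔE)
Δt_min = (1.055e-34 J·s) / (2 × 1.730e-18 J)
Δt_min = 3.048e-17 s = 30.481 as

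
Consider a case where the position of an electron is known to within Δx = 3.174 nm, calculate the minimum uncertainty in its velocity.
18.237 km/s

Using the Heisenberg uncertainty principle and Δp = mΔv:
ΔxΔp ≥ ℏ/2
Δx(mΔv) ≥ ℏ/2

The minimum uncertainty in velocity is:
Δv_min = ℏ/(2mΔx)
Δv_min = (1.055e-34 J·s) / (2 × 9.109e-31 kg × 3.174e-09 m)
Δv_min = 1.824e+04 m/s = 18.237 km/s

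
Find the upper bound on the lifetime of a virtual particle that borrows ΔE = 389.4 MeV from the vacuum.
8.452 × 10^-25 s

Using the energy-time uncertainty principle:
ΔEΔt ≥ ℏ/2

For a virtual particle borrowing energy ΔE, the maximum lifetime is:
Δt_max = ℏ/(2ΔE)

Converting energy:
ΔE = 389.4 MeV = 6.239e-11 J

Δt_max = (1.055e-34 J·s) / (2 × 6.239e-11 J)
Δt_max = 8.452e-25 s = 8.452 × 10^-25 s

Virtual particles with higher borrowed energy exist for shorter times.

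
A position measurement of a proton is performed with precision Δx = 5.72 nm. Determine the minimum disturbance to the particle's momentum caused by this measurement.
9.218 × 10^-27 kg·m/s

The uncertainty principle implies that measuring position disturbs momentum:
ΔxΔp ≥ ℏ/2

When we measure position with precision Δx, we necessarily introduce a momentum uncertainty:
Δp ≥ ℏ/(2Δx)
Δp_min = (1.055e-34 J·s) / (2 × 5.720e-09 m)
Δp_min = 9.218e-27 kg·m/s

The more precisely we measure position, the greater the momentum disturbance.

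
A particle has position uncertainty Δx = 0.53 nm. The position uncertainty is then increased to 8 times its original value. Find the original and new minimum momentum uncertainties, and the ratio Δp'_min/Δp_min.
Original Δp_min = 9.949 × 10^-26 kg·m/s; new Δp'_min = 1.244 × 10^-26 kg·m/s; ratio Δp'_min/Δp_min = 1/8.

From the uncertainty principle ΔxΔp ≥ ℏ/2, the minimum momentum uncertainty is Δp_min = ℏ/(2Δx).

Original (Δx = 0.53 nm = 5.300e-10 m):
Δp_min = (1.055e-34 J·s)/(2 × 5.300e-10 m) = 9.949e-26 kg·m/s

When Δx → 8Δx:
Δp'_min = ℏ/(2 × 8Δx) = (1/8) × ℏ/(2Δx) = (1/8) × Δp_min
Δp'_min = 1/8 × 9.949e-26 kg·m/s = 1.244e-26 kg·m/s

Since Δp_min ∝ 1/Δx, when Δx is increased to 8 times its original value, Δp_min decreases to 1/8 of its original value.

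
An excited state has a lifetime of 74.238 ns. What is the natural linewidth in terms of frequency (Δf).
1.072 MHz

Using the energy-time uncertainty principle and E = hf:
ΔEΔt ≥ ℏ/2
hΔf·Δt ≥ ℏ/2

The minimum frequency uncertainty is:
Δf = ℏ/(2hτ) = 1/(4πτ)
Δf = 1/(4π × 7.424e-08 s)
Δf = 1.072e+06 Hz = 1.072 MHz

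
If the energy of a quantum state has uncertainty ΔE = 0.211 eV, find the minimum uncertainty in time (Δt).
1.560 fs

Using the energy-time uncertainty principle:
ΔEΔt ≥ ℏ/2

The minimum uncertainty in time is:
Δt_min = ℏ/(2ΔE)
Δt_min = (1.055e-34 J·s) / (2 × 3.381e-20 J)
Δt_min = 1.560e-15 s = 1.560 fs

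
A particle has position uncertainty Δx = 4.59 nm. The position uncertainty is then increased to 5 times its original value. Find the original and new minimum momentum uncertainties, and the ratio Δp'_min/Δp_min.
Original Δp_min = 1.149 × 10^-26 kg·m/s; new Δp'_min = 2.298 × 10^-27 kg·m/s; ratio Δp'_min/Δp_min = 1/5.

From the uncertainty principle ΔxΔp ≥ ℏ/2, the minimum momentum uncertainty is Δp_min = ℏ/(2Δx).

Original (Δx = 4.59 nm = 4.590e-09 m):
Δp_min = (1.055e-34 J·s)/(2 × 4.590e-09 m) = 1.149e-26 kg·m/s

When Δx → 5Δx:
Δp'_min = ℏ/(2 × 5Δx) = (1/5) × ℏ/(2Δx) = (1/5) × Δp_min
Δp'_min = 1/5 × 1.149e-26 kg·m/s = 2.298e-27 kg·m/s

Since Δp_min ∝ 1/Δx, when Δx is increased to 5 times its original value, Δp_min decreases to 1/5 of its original value.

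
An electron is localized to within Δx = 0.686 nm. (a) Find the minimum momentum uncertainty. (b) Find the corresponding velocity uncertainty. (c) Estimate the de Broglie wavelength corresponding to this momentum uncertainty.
(a) Δp_min = 7.686 × 10^-26 kg·m/s
(b) Δv_min = 84.379 km/s
(c) λ_dB = 8.621 nm

Step-by-step:

(a) From the uncertainty principle:
Δp_min = ℏ/(2Δx) = (1.055e-34 J·s)/(2 × 6.860e-10 m) = 7.686e-26 kg·m/s

(b) The velocity uncertainty:
Δv = Δp/m = (7.686e-26 kg·m/s)/(9.109e-31 kg) = 8.438e+04 m/s = 84.379 km/s

(c) The de Broglie wavelength for this momentum:
λ = h/p = (6.626e-34 J·s)/(7.686e-26 kg·m/s) = 8.621e-09 m = 8.621 nm

Note: The de Broglie wavelength is comparable to the localization size, as expected from wave-particle duality.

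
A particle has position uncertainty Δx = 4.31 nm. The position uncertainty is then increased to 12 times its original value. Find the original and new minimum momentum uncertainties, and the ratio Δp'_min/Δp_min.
Original Δp_min = 1.223 × 10^-26 kg·m/s; new Δp'_min = 1.020 × 10^-27 kg·m/s; ratio Δp'_min/Δp_min = 1/12.

From the uncertainty principle ΔxΔp ≥ ℏ/2, the minimum momentum uncertainty is Δp_min = ℏ/(2Δx).

Original (Δx = 4.31 nm = 4.310e-09 m):
Δp_min = (1.055e-34 J·s)/(2 × 4.310e-09 m) = 1.223e-26 kg·m/s

When Δx → 12Δx:
Δp'_min = ℏ/(2 × 12Δx) = (1/12) × ℏ/(2Δx) = (1/12) × Δp_min
Δp'_min = 1/12 × 1.223e-26 kg·m/s = 1.020e-27 kg·m/s

Since Δp_min ∝ 1/Δx, when Δx is increased to 12 times its original value, Δp_min decreases to 1/12 of its original value.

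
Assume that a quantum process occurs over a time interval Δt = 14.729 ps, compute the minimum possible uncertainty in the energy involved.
22.344 μeV

Using the energy-time uncertainty principle:
ΔEΔt ≥ ℏ/2

The minimum uncertainty in energy is:
ΔE_min = ℏ/(2Δt)
ΔE_min = (1.055e-34 J·s) / (2 × 1.473e-11 s)
ΔE_min = 3.580e-24 J = 22.344 μeV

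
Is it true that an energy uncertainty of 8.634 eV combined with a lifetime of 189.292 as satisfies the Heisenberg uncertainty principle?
Yes, it satisfies the uncertainty relation.

Calculate the product ΔEΔt:
ΔE = 8.634 eV = 1.383e-18 J
ΔEΔt = (1.383e-18 J) × (1.893e-16 s)
ΔEΔt = 2.619e-34 J·s

Compare to the minimum allowed value ℏ/2:
ℏ/2 = 5.273e-35 J·s

Since ΔEΔt = 2.619e-34 J·s ≥ 5.273e-35 J·s = ℏ/2,
this satisfies the uncertainty relation.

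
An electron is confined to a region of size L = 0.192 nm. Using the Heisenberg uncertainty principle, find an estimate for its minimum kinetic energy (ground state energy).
258.381 meV

Using the uncertainty principle to estimate ground state energy:

1. The position uncertainty is approximately the confinement size:
   Δx ≈ L = 1.920e-10 m

2. From ΔxΔp ≥ ℏ/2, the minimum momentum uncertainty is:
   Δp ≈ ℏ/(2L) = 2.746e-25 kg·m/s

3. The kinetic energy is approximately:
   KE ≈ (Δp)²/(2m) = (2.746e-25)²/(2 × 9.109e-31 kg)
   KE ≈ 4.140e-20 J = 258.381 meV

This is an order-of-magnitude estimate of the ground state energy.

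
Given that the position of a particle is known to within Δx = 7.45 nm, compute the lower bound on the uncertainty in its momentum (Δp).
7.078 × 10^-27 kg·m/s

Using the Heisenberg uncertainty principle:
ΔxΔp ≥ ℏ/2

The minimum uncertainty in momentum is:
Δp_min = ℏ/(2Δx)
Δp_min = (1.055e-34 J·s) / (2 × 7.450e-09 m)
Δp_min = 7.078e-27 kg·m/s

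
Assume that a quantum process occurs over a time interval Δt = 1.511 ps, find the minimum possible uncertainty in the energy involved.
217.807 μeV

Using the energy-time uncertainty principle:
ΔEΔt ≥ ℏ/2

The minimum uncertainty in energy is:
ΔE_min = ℏ/(2Δt)
ΔE_min = (1.055e-34 J·s) / (2 × 1.511e-12 s)
ΔE_min = 3.490e-23 J = 217.807 μeV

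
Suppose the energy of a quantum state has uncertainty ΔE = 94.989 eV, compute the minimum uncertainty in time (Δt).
3.465 as

Using the energy-time uncertainty principle:
ΔEΔt ≥ ℏ/2

The minimum uncertainty in time is:
Δt_min = ℏ/(2ΔE)
Δt_min = (1.055e-34 J·s) / (2 × 1.522e-17 J)
Δt_min = 3.465e-18 s = 3.465 as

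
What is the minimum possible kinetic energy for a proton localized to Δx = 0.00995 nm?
52.397 meV

Localizing a particle requires giving it sufficient momentum uncertainty:

1. From uncertainty principle: Δp ≥ ℏ/(2Δx)
   Δp_min = (1.055e-34 J·s) / (2 × 9.950e-12 m)
   Δp_min = 5.299e-24 kg·m/s

2. This momentum uncertainty corresponds to kinetic energy:
   KE ≈ (Δp)²/(2m) = (5.299e-24)²/(2 × 1.673e-27 kg)
   KE = 8.395e-21 J = 52.397 meV

Tighter localization requires more energy.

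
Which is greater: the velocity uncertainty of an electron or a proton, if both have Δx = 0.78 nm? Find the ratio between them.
The electron has the larger minimum velocity uncertainty, by a ratio of 1836.2.

For both particles, Δp_min = ℏ/(2Δx) = 6.760e-26 kg·m/s (same for both).

The velocity uncertainty is Δv = Δp/m:
- electron: Δv = 6.760e-26 / 9.109e-31 = 7.421e+04 m/s = 74.210 km/s
- proton: Δv = 6.760e-26 / 1.673e-27 = 4.042e+01 m/s = 40.416 m/s

Ratio: 7.421e+04 / 4.042e+01 = 1836.2

The lighter particle has larger velocity uncertainty because Δv ∝ 1/m.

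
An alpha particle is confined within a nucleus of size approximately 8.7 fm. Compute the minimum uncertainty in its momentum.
6.061 × 10^-21 kg·m/s

Using the Heisenberg uncertainty principle:
ΔxΔp ≥ ℏ/2

With Δx ≈ L = 8.700e-15 m (the confinement size):
Δp_min = ℏ/(2Δx)
Δp_min = (1.055e-34 J·s) / (2 × 8.700e-15 m)
Δp_min = 6.061e-21 kg·m/s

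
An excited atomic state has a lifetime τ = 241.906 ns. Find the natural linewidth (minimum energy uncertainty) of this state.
1.360 neV

Using the energy-time uncertainty principle:
ΔEΔt ≥ ℏ/2

The lifetime τ represents the time uncertainty Δt.
The natural linewidth (minimum energy uncertainty) is:

ΔE = ℏ/(2τ)
ΔE = (1.055e-34 J·s) / (2 × 2.419e-07 s)
ΔE = 2.180e-28 J = 1.360 neV

This natural linewidth limits the precision of spectroscopic measurements.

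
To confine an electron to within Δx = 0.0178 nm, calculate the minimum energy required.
30.062 eV

Localizing a particle requires giving it sufficient momentum uncertainty:

1. From uncertainty principle: Δp ≥ ℏ/(2Δx)
   Δp_min = (1.055e-34 J·s) / (2 × 1.780e-11 m)
   Δp_min = 2.962e-24 kg·m/s

2. This momentum uncertainty corresponds to kinetic energy:
   KE ≈ (Δp)²/(2m) = (2.962e-24)²/(2 × 9.109e-31 kg)
   KE = 4.817e-18 J = 30.062 eV

Tighter localization requires more energy.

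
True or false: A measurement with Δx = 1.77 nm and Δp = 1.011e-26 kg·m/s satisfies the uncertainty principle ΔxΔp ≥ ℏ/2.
No, it violates the uncertainty principle (impossible measurement).

Calculate the product ΔxΔp:
ΔxΔp = (1.770e-09 m) × (1.011e-26 kg·m/s)
ΔxΔp = 1.789e-35 J·s

Compare to the minimum allowed value ℏ/2:
ℏ/2 = 5.273e-35 J·s

Since ΔxΔp = 1.789e-35 J·s < 5.273e-35 J·s = ℏ/2,
the measurement violates the uncertainty principle.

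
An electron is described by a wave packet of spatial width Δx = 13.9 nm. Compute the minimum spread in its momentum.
3.793 × 10^-27 kg·m/s

For a wave packet, the spatial width Δx and momentum spread Δp are related by the uncertainty principle:
ΔxΔp ≥ ℏ/2

The minimum momentum spread is:
Δp_min = ℏ/(2Δx)
Δp_min = (1.055e-34 J·s) / (2 × 1.390e-08 m)
Δp_min = 3.793e-27 kg·m/s

A wave packet cannot have both a well-defined position and well-defined momentum.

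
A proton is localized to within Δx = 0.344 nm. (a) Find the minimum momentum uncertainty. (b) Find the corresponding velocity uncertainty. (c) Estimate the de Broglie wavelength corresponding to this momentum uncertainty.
(a) Δp_min = 1.533 × 10^-25 kg·m/s
(b) Δv_min = 91.641 m/s
(c) λ_dB = 4.323 nm

Step-by-step:

(a) From the uncertainty principle:
Δp_min = ℏ/(2Δx) = (1.055e-34 J·s)/(2 × 3.440e-10 m) = 1.533e-25 kg·m/s

(b) The velocity uncertainty:
Δv = Δp/m = (1.533e-25 kg·m/s)/(1.673e-27 kg) = 9.164e+01 m/s = 91.641 m/s

(c) The de Broglie wavelength for this momentum:
λ = h/p = (6.626e-34 J·s)/(1.533e-25 kg·m/s) = 4.323e-09 m = 4.323 nm

Note: The de Broglie wavelength is comparable to the localization size, as expected from wave-particle duality.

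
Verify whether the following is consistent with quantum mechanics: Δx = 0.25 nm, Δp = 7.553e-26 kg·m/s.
No, it violates the uncertainty principle (impossible measurement).

Calculate the product ΔxΔp:
ΔxΔp = (2.500e-10 m) × (7.553e-26 kg·m/s)
ΔxΔp = 1.888e-35 J·s

Compare to the minimum allowed value ℏ/2:
ℏ/2 = 5.273e-35 J·s

Since ΔxΔp = 1.888e-35 J·s < 5.273e-35 J·s = ℏ/2,
the measurement violates the uncertainty principle.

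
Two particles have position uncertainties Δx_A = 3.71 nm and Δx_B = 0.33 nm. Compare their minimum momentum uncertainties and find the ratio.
Particle B has the larger minimum momentum uncertainty, by a factor of 11.24.

For each particle, the minimum momentum uncertainty is Δp_min = ℏ/(2Δx):

Particle A: Δp_A = ℏ/(2×3.710e-09 m) = 1.421e-26 kg·m/s
Particle B: Δp_B = ℏ/(2×3.300e-10 m) = 1.598e-25 kg·m/s

Ratio: Δp_B/Δp_A = 11.24

Since Δp_min ∝ 1/Δx, the particle with smaller position uncertainty (B) has larger momentum uncertainty.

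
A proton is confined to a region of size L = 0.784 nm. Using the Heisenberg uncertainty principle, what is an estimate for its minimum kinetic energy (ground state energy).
8.440 μeV

Using the uncertainty principle to estimate ground state energy:

1. The position uncertainty is approximately the confinement size:
   Δx ≈ L = 7.840e-10 m

2. From ΔxΔp ≥ ℏ/2, the minimum momentum uncertainty is:
   Δp ≈ ℏ/(2L) = 6.726e-26 kg·m/s

3. The kinetic energy is approximately:
   KE ≈ (Δp)²/(2m) = (6.726e-26)²/(2 × 1.673e-27 kg)
   KE ≈ 1.352e-24 J = 8.440 μeV

This is an order-of-magnitude estimate of the ground state energy.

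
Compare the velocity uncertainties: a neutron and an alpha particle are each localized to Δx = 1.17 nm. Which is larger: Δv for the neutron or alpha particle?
The neutron has the larger minimum velocity uncertainty, by a ratio of 4.0.

For both particles, Δp_min = ℏ/(2Δx) = 4.507e-26 kg·m/s (same for both).

The velocity uncertainty is Δv = Δp/m:
- neutron: Δv = 4.507e-26 / 1.675e-27 = 2.691e+01 m/s = 26.907 m/s
- alpha particle: Δv = 4.507e-26 / 6.645e-27 = 6.782e+00 m/s = 6.782 m/s

Ratio: 2.691e+01 / 6.782e+00 = 4.0

The lighter particle has larger velocity uncertainty because Δv ∝ 1/m.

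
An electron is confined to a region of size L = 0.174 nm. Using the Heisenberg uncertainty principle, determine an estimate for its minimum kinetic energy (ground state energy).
314.604 meV

Using the uncertainty principle to estimate ground state energy:

1. The position uncertainty is approximately the confinement size:
   Δx ≈ L = 1.740e-10 m

2. From ΔxΔp ≥ ℏ/2, the minimum momentum uncertainty is:
   Δp ≈ ℏ/(2L) = 3.030e-25 kg·m/s

3. The kinetic energy is approximately:
   KE ≈ (Δp)²/(2m) = (3.030e-25)²/(2 × 9.109e-31 kg)
   KE ≈ 5.041e-20 J = 314.604 meV

This is an order-of-magnitude estimate of the ground state energy.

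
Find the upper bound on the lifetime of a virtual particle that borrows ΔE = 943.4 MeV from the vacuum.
3.489 × 10^-25 s

Using the energy-time uncertainty principle:
ΔEΔt ≥ ℏ/2

For a virtual particle borrowing energy ΔE, the maximum lifetime is:
Δt_max = ℏ/(2ΔE)

Converting energy:
ΔE = 943.4 MeV = 1.511e-10 J

Δt_max = (1.055e-34 J·s) / (2 × 1.511e-10 J)
Δt_max = 3.489e-25 s = 3.489 × 10^-25 s

Virtual particles with higher borrowed energy exist for shorter times.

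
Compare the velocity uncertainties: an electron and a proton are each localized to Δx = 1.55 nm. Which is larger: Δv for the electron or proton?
The electron has the larger minimum velocity uncertainty, by a ratio of 1836.2.

For both particles, Δp_min = ℏ/(2Δx) = 3.402e-26 kg·m/s (same for both).

The velocity uncertainty is Δv = Δp/m:
- electron: Δv = 3.402e-26 / 9.109e-31 = 3.734e+04 m/s = 37.344 km/s
- proton: Δv = 3.402e-26 / 1.673e-27 = 2.034e+01 m/s = 20.338 m/s

Ratio: 3.734e+04 / 2.034e+01 = 1836.2

The lighter particle has larger velocity uncertainty because Δv ∝ 1/m.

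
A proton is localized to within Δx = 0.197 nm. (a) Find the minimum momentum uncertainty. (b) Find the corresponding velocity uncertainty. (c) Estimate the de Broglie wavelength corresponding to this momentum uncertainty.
(a) Δp_min = 2.677 × 10^-25 kg·m/s
(b) Δv_min = 160.023 m/s
(c) λ_dB = 2.476 nm

Step-by-step:

(a) From the uncertainty principle:
Δp_min = ℏ/(2Δx) = (1.055e-34 J·s)/(2 × 1.970e-10 m) = 2.677e-25 kg·m/s

(b) The velocity uncertainty:
Δv = Δp/m = (2.677e-25 kg·m/s)/(1.673e-27 kg) = 1.600e+02 m/s = 160.023 m/s

(c) The de Broglie wavelength for this momentum:
λ = h/p = (6.626e-34 J·s)/(2.677e-25 kg·m/s) = 2.476e-09 m = 2.476 nm

Note: The de Broglie wavelength is comparable to the localization size, as expected from wave-particle duality.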